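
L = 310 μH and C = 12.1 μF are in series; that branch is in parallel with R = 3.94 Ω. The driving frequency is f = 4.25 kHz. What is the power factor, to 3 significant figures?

0.796

ω = 2πf = 26700 rad/s
X_L = ωL = 8.28 Ω
X_C = 1/(ωC) = 3.09 Ω
Branch 1: Z₁ = R = 3.94 Ω
Branch 2 (series LC): Z₂ = j(X_L − X_C) = j5.18 Ω
Parallel: Z = Z₁Z₂/(Z₁+Z₂), |Z| = 3.14 Ω, ∠Z = 37.2°
cos φ = cos(37.2°) = 0.796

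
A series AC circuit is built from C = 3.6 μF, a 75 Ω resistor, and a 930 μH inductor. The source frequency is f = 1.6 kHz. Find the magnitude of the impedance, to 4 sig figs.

77.20 Ω

ω = 2πf = 10050 rad/s
X_L = ωL = 9.349 Ω
X_C = 1/(ωC) = 27.63 Ω
Net reactance X = X_L − X_C = -18.28 Ω
Z = 75.00 − j18.28 Ω
|Z| = √(75.00² + 18.28²) = 77.20 Ω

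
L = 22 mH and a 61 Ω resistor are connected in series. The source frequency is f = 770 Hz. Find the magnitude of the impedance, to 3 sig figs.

123 Ω

ω = 2πf = 4838 rad/s
X_L = ωL = 106 Ω
Z = 61.0 + j106 Ω
|Z| = √(61.0² + 106²) = 123 Ω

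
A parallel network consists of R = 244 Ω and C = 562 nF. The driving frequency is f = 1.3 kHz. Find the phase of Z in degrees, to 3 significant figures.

ω = 2πf = 8168 rad/s
X_C = 1/(ωC) = 218 Ω
Parallel: admittances add. Y = 1/R + jωC
Y = (0.00410 + j0.00459) S
|Y| = 0.00615 S → |Z| = 1/|Y| = 163 Ω, ∠Z = −∠Y = -48.2°

-48.2°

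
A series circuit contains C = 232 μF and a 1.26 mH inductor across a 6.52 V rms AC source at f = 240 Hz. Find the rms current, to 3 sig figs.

6.80 A

ω = 2πf = 1508 rad/s
X_L = ωL = 1.90 Ω
X_C = 1/(ωC) = 2.86 Ω
Net reactance X = X_L − X_C = -0.958 Ω
Z = − j0.958 Ω
|Z| = √(0² + 0.958²) = 0.958 Ω
I = V/|Z| = 6.52/0.958 = 6.80 A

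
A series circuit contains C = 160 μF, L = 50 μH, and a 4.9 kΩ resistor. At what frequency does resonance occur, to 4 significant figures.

ω₀ = 1/√(LC) = 1/√(5e-05 × 0.00016) = 11180 rad/s
f₀ = ω₀/(2π) = 1.779 kHz

1.779 kHz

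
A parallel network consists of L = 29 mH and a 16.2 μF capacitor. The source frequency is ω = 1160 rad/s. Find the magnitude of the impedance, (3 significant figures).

91.5 Ω

X_L = ωL = 33.6 Ω
X_C = 1/(ωC) = 53.2 Ω
Parallel: admittances add. Y = 1/(jωL) + jωC
Y = (0 − j0.0109) S
|Y| = 0.0109 S → |Z| = 1/|Y| = 91.5 Ω, ∠Z = −∠Y = 90.0°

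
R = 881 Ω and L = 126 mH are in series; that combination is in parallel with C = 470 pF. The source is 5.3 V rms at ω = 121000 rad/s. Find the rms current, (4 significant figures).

49.31 μA

X_L = ωL = 15250 Ω
X_C = 1/(ωC) = 17580 Ω
Branch 1 (R+jX_L): Z₁ = 881.0 + j15250 Ω, |Z₁| = 15270 Ω
Branch 2 (−jX_C): Z₂ = −j17580 Ω
Parallel: Z = Z₁Z₂/(Z₁+Z₂), |Z| = 107500 Ω, ∠Z = 66.05°
I = V/|Z| = 5.3/107500 = 49.31 μA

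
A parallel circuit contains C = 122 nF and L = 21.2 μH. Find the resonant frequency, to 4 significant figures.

98.96 kHz

ω₀ = 1/√(LC) = 1/√(2.12e-05 × 1.22e-07) = 621800 rad/s
f₀ = ω₀/(2π) = 98.96 kHz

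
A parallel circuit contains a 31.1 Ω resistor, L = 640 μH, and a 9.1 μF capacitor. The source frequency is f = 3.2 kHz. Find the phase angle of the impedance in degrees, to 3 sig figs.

ω = 2πf = 20110 rad/s
X_L = ωL = 12.9 Ω
X_C = 1/(ωC) = 5.47 Ω
Parallel: admittances add. Y = 1/R + 1/(jωL) + jωC
Y = (0.0322 + j0.105) S
|Y| = 0.110 S → |Z| = 1/|Y| = 9.09 Ω, ∠Z = −∠Y = -73.0°

-73.0°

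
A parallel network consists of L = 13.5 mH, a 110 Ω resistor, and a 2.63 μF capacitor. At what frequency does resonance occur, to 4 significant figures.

844.6 Hz

ω₀ = 1/√(LC) = 1/√(0.0135 × 2.63e-06) = 5307 rad/s
f₀ = ω₀/(2π) = 844.6 Hz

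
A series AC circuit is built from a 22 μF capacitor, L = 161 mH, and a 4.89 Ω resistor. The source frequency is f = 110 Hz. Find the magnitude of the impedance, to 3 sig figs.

ω = 2πf = 691.2 rad/s
X_L = ωL = 111 Ω
X_C = 1/(ωC) = 65.8 Ω
Net reactance X = X_L − X_C = 45.5 Ω
Z = 4.89 + j45.5 Ω
|Z| = √(4.89² + 45.5²) = 45.8 Ω

45.8 Ω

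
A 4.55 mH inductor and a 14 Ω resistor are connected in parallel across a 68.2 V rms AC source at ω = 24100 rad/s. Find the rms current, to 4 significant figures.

X_L = ωL = 109.7 Ω
Parallel: admittances add. Y = 1/R + 1/(jωL)
Y = (0.07143 − j0.009120) S
|Y| = 0.07201 S → |Z| = 1/|Y| = 13.89 Ω, ∠Z = −∠Y = 7.276°
I = V/|Z| = 68.2/13.89 = 4.911 A

4.911 A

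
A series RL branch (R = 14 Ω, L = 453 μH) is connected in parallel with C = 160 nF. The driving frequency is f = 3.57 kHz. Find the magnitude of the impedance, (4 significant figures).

17.93 Ω

ω = 2πf = 22430 rad/s
X_L = ωL = 10.16 Ω
X_C = 1/(ωC) = 278.6 Ω
Branch 1 (R+jX_L): Z₁ = 14.00 + j10.16 Ω, |Z₁| = 17.30 Ω
Branch 2 (−jX_C): Z₂ = −j278.6 Ω
Parallel: Z = Z₁Z₂/(Z₁+Z₂), |Z| = 17.93 Ω, ∠Z = 32.99°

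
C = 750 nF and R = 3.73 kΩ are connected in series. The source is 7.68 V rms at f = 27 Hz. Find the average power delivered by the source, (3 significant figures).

ω = 2πf = 169.6 rad/s
X_C = 1/(ωC) = 7860 Ω
Z = 3730 − j7860 Ω
|Z| = √(3730² + 7860²) = 8700 Ω
∠Z = arctan(-7860/3730) = -64.6°
I = V/|Z| = 883 μA
P = VI cos φ = 7.68 × 0.000883 × cos(-64.6°) = 2.91 mW

2.91 mW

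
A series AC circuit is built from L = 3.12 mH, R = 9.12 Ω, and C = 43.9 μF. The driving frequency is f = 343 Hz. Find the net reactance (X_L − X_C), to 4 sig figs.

-3.846 Ω

ω = 2πf = 2155 rad/s
X_L = ωL = 6.724 Ω
X_C = 1/(ωC) = 10.57 Ω
X = 6.724 − 10.57 = -3.846 Ω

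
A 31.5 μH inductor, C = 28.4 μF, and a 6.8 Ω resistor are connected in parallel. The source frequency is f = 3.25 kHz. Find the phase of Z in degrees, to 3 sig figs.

81.4°

ω = 2πf = 20420 rad/s
X_L = ωL = 0.643 Ω
X_C = 1/(ωC) = 1.72 Ω
Parallel: admittances add. Y = 1/R + 1/(jωL) + jωC
Y = (0.147 − j0.975) S
|Y| = 0.986 S → |Z| = 1/|Y| = 1.01 Ω, ∠Z = −∠Y = 81.4°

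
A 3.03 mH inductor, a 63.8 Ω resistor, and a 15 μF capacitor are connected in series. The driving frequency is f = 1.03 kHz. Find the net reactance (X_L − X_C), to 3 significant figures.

ω = 2πf = 6472 rad/s
X_L = ωL = 19.6 Ω
X_C = 1/(ωC) = 10.3 Ω
X = 19.6 − 10.3 = 9.31 Ω

9.31 Ω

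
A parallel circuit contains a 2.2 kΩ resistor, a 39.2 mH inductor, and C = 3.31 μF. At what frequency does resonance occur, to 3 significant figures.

ω₀ = 1/√(LC) = 1/√(0.0392 × 3.31e-06) = 2776 rad/s
f₀ = ω₀/(2π) = 442 Hz

442 Hz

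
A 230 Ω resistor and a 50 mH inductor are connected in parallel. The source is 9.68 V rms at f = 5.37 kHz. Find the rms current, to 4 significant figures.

ω = 2πf = 33740 rad/s
X_L = ωL = 1687 Ω
Parallel: admittances add. Y = 1/R + 1/(jωL)
Y = (0.004348 − j0.0005928) S
|Y| = 0.004388 S → |Z| = 1/|Y| = 227.9 Ω, ∠Z = −∠Y = 7.763°
I = V/|Z| = 9.68/227.9 = 42.48 mA

42.48 mA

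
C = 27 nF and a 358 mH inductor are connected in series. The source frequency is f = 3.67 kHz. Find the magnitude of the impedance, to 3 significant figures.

6650 Ω

ω = 2πf = 23060 rad/s
X_L = ωL = 8260 Ω
X_C = 1/(ωC) = 1610 Ω
Net reactance X = X_L − X_C = 6650 Ω
Z = j6650 Ω
|Z| = √(0² + 6650²) = 6650 Ω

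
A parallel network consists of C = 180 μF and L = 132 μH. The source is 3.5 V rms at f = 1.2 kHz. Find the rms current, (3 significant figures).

1.23 A

ω = 2πf = 7540 rad/s
X_L = ωL = 0.995 Ω
X_C = 1/(ωC) = 0.737 Ω
Parallel: admittances add. Y = 1/(jωL) + jωC
Y = (0 + j0.352) S
|Y| = 0.352 S → |Z| = 1/|Y| = 2.84 Ω, ∠Z = −∠Y = -90.0°
I = V/|Z| = 3.5/2.84 = 1.23 A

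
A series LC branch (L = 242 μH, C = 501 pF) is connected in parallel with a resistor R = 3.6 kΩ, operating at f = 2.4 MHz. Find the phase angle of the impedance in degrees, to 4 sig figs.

ω = 2πf = 1.508e+07 rad/s
X_L = ωL = 3649 Ω
X_C = 1/(ωC) = 132.4 Ω
Branch 1: Z₁ = R = 3600 Ω
Branch 2 (series LC): Z₂ = j(X_L − X_C) = j3517 Ω
Parallel: Z = Z₁Z₂/(Z₁+Z₂), |Z| = 2516 Ω, ∠Z = 45.67°

45.67°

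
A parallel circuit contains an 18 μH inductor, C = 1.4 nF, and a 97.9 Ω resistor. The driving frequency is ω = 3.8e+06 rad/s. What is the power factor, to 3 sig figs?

0.739

X_L = ωL = 68.4 Ω
X_C = 1/(ωC) = 188 Ω
Parallel: admittances add. Y = 1/R + 1/(jωL) + jωC
Y = (0.0102 − j0.00930) S
|Y| = 0.0138 S → |Z| = 1/|Y| = 72.4 Ω, ∠Z = −∠Y = 42.3°
cos φ = cos(42.3°) = 0.739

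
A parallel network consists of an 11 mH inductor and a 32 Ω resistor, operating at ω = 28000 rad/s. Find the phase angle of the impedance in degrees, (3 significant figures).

X_L = ωL = 308 Ω
Parallel: admittances add. Y = 1/R + 1/(jωL)
Y = (0.0312 − j0.00325) S
|Y| = 0.0314 S → |Z| = 1/|Y| = 31.8 Ω, ∠Z = −∠Y = 5.93°

5.93°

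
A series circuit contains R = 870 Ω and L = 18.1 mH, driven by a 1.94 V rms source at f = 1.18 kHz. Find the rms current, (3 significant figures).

2.20 mA

ω = 2πf = 7414 rad/s
X_L = ωL = 134 Ω
Z = 870 + j134 Ω
|Z| = √(870² + 134²) = 880 Ω
I = V/|Z| = 1.94/880 = 2.20 mA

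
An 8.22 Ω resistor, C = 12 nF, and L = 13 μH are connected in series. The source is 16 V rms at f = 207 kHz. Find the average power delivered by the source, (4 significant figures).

ω = 2πf = 1.301e+06 rad/s
X_L = ωL = 16.91 Ω
X_C = 1/(ωC) = 64.07 Ω
Net reactance X = X_L − X_C = -47.16 Ω
Z = 8.220 − j47.16 Ω
|Z| = √(8.220² + 47.16²) = 47.87 Ω
∠Z = arctan(-47.16/8.220) = -80.11°
I = V/|Z| = 334.2 mA
P = VI cos φ = 16 × 0.3342 × cos(-80.11°) = 918.1 mW

918.1 mW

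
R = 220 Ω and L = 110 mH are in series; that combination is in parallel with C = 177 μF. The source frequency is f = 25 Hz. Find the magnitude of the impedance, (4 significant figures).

ω = 2πf = 157.1 rad/s
X_L = ωL = 17.28 Ω
X_C = 1/(ωC) = 35.97 Ω
Branch 1 (R+jX_L): Z₁ = 220.0 + j17.28 Ω, |Z₁| = 220.7 Ω
Branch 2 (−jX_C): Z₂ = −j35.97 Ω
Parallel: Z = Z₁Z₂/(Z₁+Z₂), |Z| = 35.95 Ω, ∠Z = -80.65°

35.95 Ω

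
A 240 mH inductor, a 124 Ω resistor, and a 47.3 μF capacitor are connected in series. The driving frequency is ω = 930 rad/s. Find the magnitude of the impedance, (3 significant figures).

X_L = ωL = 223 Ω
X_C = 1/(ωC) = 22.7 Ω
Net reactance X = X_L − X_C = 200 Ω
Z = 124 + j200 Ω
|Z| = √(124² + 200²) = 236 Ω

236 Ω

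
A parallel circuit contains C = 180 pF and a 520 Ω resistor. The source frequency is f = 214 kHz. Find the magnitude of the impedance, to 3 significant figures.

ω = 2πf = 1.345e+06 rad/s
X_C = 1/(ωC) = 4130 Ω
Parallel: admittances add. Y = 1/R + jωC
Y = (0.00192 + j0.000242) S
|Y| = 0.00194 S → |Z| = 1/|Y| = 516 Ω, ∠Z = −∠Y = -7.17°

516 Ω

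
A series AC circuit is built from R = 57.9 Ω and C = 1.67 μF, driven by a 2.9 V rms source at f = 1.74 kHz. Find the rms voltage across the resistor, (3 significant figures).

ω = 2πf = 10930 rad/s
X_C = 1/(ωC) = 54.8 Ω
Z = 57.9 − j54.8 Ω
|Z| = √(57.9² + 54.8²) = 79.7 Ω
I = V/|Z| = 36.4 mA
V_R = I·|Z_R| = 0.0364 × 57.9 = 2.11 V

2.11 V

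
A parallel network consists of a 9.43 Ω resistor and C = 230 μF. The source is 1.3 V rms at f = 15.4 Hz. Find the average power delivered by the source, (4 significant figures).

ω = 2πf = 96.76 rad/s
X_C = 1/(ωC) = 44.93 Ω
Parallel: admittances add. Y = 1/R + jωC
Y = (0.1060 + j0.02226) S
|Y| = 0.1084 S → |Z| = 1/|Y| = 9.229 Ω, ∠Z = −∠Y = -11.85°
I = V/|Z| = 140.9 mA
P = VI cos φ = 1.3 × 0.1409 × cos(-11.85°) = 179.2 mW

179.2 mW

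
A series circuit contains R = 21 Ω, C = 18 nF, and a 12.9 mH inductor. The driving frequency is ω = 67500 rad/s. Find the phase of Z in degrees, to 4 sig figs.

66.24°

X_L = ωL = 870.8 Ω
X_C = 1/(ωC) = 823.0 Ω
Net reactance X = X_L − X_C = 47.70 Ω
Z = 21.00 + j47.70 Ω
|Z| = √(21.00² + 47.70²) = 52.12 Ω
∠Z = arctan(47.70/21.00) = 66.24°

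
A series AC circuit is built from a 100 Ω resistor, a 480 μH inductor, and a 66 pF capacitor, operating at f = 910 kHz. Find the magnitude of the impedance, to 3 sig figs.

138 Ω

ω = 2πf = 5.718e+06 rad/s
X_L = ωL = 2740 Ω
X_C = 1/(ωC) = 2650 Ω
Net reactance X = X_L − X_C = 94.6 Ω
Z = 100 + j94.6 Ω
|Z| = √(100² + 94.6²) = 138 Ω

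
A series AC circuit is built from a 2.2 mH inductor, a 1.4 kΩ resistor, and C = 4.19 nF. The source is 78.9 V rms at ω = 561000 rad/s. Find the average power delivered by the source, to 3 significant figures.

3.33 W

X_L = ωL = 1230 Ω
X_C = 1/(ωC) = 425 Ω
Net reactance X = X_L − X_C = 809 Ω
Z = 1400 + j809 Ω
|Z| = √(1400² + 809²) = 1620 Ω
∠Z = arctan(809/1400) = 30.0°
I = V/|Z| = 48.8 mA
P = VI cos φ = 78.9 × 0.0488 × cos(30.0°) = 3.33 W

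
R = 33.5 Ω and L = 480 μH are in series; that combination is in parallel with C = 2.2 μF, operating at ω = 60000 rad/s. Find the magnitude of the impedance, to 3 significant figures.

X_L = ωL = 28.8 Ω
X_C = 1/(ωC) = 7.58 Ω
Branch 1 (R+jX_L): Z₁ = 33.5 + j28.8 Ω, |Z₁| = 44.2 Ω
Branch 2 (−jX_C): Z₂ = −j7.58 Ω
Parallel: Z = Z₁Z₂/(Z₁+Z₂), |Z| = 8.44 Ω, ∠Z = -81.7°

8.44 Ω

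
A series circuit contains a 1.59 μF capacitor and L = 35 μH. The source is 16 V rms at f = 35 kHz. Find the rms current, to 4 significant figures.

ω = 2πf = 219900 rad/s
X_L = ωL = 7.697 Ω
X_C = 1/(ωC) = 2.860 Ω
Net reactance X = X_L − X_C = 4.837 Ω
Z = j4.837 Ω
|Z| = √(0² + 4.837²) = 4.837 Ω
I = V/|Z| = 16/4.837 = 3.308 A

3.308 A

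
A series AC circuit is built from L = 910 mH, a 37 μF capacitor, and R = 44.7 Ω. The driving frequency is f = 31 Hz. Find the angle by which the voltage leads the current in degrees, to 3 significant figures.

ω = 2πf = 194.8 rad/s
X_L = ωL = 177 Ω
X_C = 1/(ωC) = 139 Ω
Net reactance X = X_L − X_C = 38.5 Ω
Z = 44.7 + j38.5 Ω
|Z| = √(44.7² + 38.5²) = 59.0 Ω
∠Z = arctan(38.5/44.7) = 40.7°

40.7°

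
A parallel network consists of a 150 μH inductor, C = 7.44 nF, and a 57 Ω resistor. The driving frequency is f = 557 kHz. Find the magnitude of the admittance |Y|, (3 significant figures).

ω = 2πf = 3.5e+06 rad/s
X_L = ωL = 525 Ω
X_C = 1/(ωC) = 38.4 Ω
Parallel: admittances add. Y = 1/R + 1/(jωL) + jωC
Y = (0.0175 + j0.0241) S
|Y| = 0.0298 S → |Z| = 1/|Y| = 33.5 Ω, ∠Z = −∠Y = -54.0°

29.8 mS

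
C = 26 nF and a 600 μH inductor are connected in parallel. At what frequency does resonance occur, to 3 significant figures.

ω₀ = 1/√(LC) = 1/√(0.0006 × 2.6e-08) = 253200 rad/s
f₀ = ω₀/(2π) = 40.3 kHz

40.3 kHz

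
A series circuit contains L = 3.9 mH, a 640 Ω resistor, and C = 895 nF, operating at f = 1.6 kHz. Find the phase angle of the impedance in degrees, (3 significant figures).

-6.41°

ω = 2πf = 10050 rad/s
X_L = ωL = 39.2 Ω
X_C = 1/(ωC) = 111 Ω
Net reactance X = X_L − X_C = -71.9 Ω
Z = 640 − j71.9 Ω
|Z| = √(640² + 71.9²) = 644 Ω
∠Z = arctan(-71.9/640) = -6.41°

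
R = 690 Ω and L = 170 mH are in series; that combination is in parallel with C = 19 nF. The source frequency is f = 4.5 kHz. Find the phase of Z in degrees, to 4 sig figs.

ω = 2πf = 28270 rad/s
X_L = ωL = 4807 Ω
X_C = 1/(ωC) = 1861 Ω
Branch 1 (R+jX_L): Z₁ = 690.0 + j4807 Ω, |Z₁| = 4856 Ω
Branch 2 (−jX_C): Z₂ = −j1861 Ω
Parallel: Z = Z₁Z₂/(Z₁+Z₂), |Z| = 2988 Ω, ∠Z = -84.98°

-84.98°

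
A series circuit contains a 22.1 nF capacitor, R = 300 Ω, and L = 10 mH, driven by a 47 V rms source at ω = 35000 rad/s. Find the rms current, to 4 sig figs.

X_L = ωL = 350.0 Ω
X_C = 1/(ωC) = 1293 Ω
Net reactance X = X_L − X_C = -942.8 Ω
Z = 300.0 − j942.8 Ω
|Z| = √(300.0² + 942.8²) = 989.4 Ω
I = V/|Z| = 47/989.4 = 47.50 mA

47.50 mA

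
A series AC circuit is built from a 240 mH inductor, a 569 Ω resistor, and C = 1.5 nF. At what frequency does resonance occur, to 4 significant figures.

ω₀ = 1/√(LC) = 1/√(0.24 × 1.5e-09) = 52700 rad/s
f₀ = ω₀/(2π) = 8.388 kHz

8.388 kHz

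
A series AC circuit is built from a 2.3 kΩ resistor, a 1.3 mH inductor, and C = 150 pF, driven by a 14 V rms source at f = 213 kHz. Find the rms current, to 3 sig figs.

3.52 mA

ω = 2πf = 1.338e+06 rad/s
X_L = ωL = 1740 Ω
X_C = 1/(ωC) = 4980 Ω
Net reactance X = X_L − X_C = -3240 Ω
Z = 2300 − j3240 Ω
|Z| = √(2300² + 3240²) = 3970 Ω
I = V/|Z| = 14/3970 = 3.52 mA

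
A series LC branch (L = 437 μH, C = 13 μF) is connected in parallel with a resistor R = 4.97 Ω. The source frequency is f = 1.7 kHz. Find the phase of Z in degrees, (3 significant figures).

ω = 2πf = 10680 rad/s
X_L = ωL = 4.67 Ω
X_C = 1/(ωC) = 7.20 Ω
Branch 1: Z₁ = R = 4.97 Ω
Branch 2 (series LC): Z₂ = j(X_L − X_C) = −j2.53 Ω
Parallel: Z = Z₁Z₂/(Z₁+Z₂), |Z| = 2.26 Ω, ∠Z = -63.0°

-63.0°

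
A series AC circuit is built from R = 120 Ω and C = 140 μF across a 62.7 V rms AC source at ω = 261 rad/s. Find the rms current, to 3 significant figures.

X_C = 1/(ωC) = 27.4 Ω
Z = 120 − j27.4 Ω
|Z| = √(120² + 27.4²) = 123 Ω
I = V/|Z| = 62.7/123 = 509 mA

509 mA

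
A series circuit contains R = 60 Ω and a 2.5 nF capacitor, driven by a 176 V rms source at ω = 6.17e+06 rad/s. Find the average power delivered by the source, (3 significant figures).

X_C = 1/(ωC) = 64.8 Ω
Z = 60.0 − j64.8 Ω
|Z| = √(60.0² + 64.8²) = 88.3 Ω
∠Z = arctan(-64.8/60.0) = -47.2°
I = V/|Z| = 1.99 A
P = VI cos φ = 176 × 1.99 × cos(-47.2°) = 238 W

238 W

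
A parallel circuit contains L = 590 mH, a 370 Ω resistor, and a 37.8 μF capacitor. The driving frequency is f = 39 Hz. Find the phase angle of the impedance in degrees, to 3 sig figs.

ω = 2πf = 245.0 rad/s
X_L = ωL = 145 Ω
X_C = 1/(ωC) = 108 Ω
Parallel: admittances add. Y = 1/R + 1/(jωL) + jωC
Y = (0.00270 + j0.00235) S
|Y| = 0.00358 S → |Z| = 1/|Y| = 279 Ω, ∠Z = −∠Y = -41.0°

-41.0°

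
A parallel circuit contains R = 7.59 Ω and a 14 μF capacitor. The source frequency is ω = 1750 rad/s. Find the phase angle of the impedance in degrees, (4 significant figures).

X_C = 1/(ωC) = 40.82 Ω
Parallel: admittances add. Y = 1/R + jωC
Y = (0.1318 + j0.02450) S
|Y| = 0.1340 S → |Z| = 1/|Y| = 7.462 Ω, ∠Z = −∠Y = -10.53°

-10.53°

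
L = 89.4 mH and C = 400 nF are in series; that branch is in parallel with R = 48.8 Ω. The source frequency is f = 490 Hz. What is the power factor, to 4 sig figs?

0.9959

ω = 2πf = 3079 rad/s
X_L = ωL = 275.2 Ω
X_C = 1/(ωC) = 812.0 Ω
Branch 1: Z₁ = R = 48.80 Ω
Branch 2 (series LC): Z₂ = j(X_L − X_C) = −j536.8 Ω
Parallel: Z = Z₁Z₂/(Z₁+Z₂), |Z| = 48.60 Ω, ∠Z = -5.195°
cos φ = cos(-5.195°) = 0.9959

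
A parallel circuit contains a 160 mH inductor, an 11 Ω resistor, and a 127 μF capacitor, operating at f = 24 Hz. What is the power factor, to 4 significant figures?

ω = 2πf = 150.8 rad/s
X_L = ωL = 24.13 Ω
X_C = 1/(ωC) = 52.22 Ω
Parallel: admittances add. Y = 1/R + 1/(jωL) + jωC
Y = (0.09091 − j0.02230) S
|Y| = 0.09360 S → |Z| = 1/|Y| = 10.68 Ω, ∠Z = −∠Y = 13.78°
cos φ = cos(13.78°) = 0.9712

0.9712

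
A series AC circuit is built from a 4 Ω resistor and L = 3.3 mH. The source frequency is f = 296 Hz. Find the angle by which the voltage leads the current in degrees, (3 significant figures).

56.9°

ω = 2πf = 1860 rad/s
X_L = ωL = 6.14 Ω
Z = 4.00 + j6.14 Ω
|Z| = √(4.00² + 6.14²) = 7.33 Ω
∠Z = arctan(6.14/4.00) = 56.9°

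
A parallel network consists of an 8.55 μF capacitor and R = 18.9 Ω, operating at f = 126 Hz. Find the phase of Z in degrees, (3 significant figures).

ω = 2πf = 791.7 rad/s
X_C = 1/(ωC) = 148 Ω
Parallel: admittances add. Y = 1/R + jωC
Y = (0.0529 + j0.00677) S
|Y| = 0.0533 S → |Z| = 1/|Y| = 18.7 Ω, ∠Z = −∠Y = -7.29°

-7.29°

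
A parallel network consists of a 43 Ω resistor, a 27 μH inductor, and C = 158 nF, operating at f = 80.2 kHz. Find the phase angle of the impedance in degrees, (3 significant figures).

ω = 2πf = 503900 rad/s
X_L = ωL = 13.6 Ω
X_C = 1/(ωC) = 12.6 Ω
Parallel: admittances add. Y = 1/R + 1/(jωL) + jωC
Y = (0.0233 + j0.00612) S
|Y| = 0.0240 S → |Z| = 1/|Y| = 41.6 Ω, ∠Z = −∠Y = -14.7°

-14.7°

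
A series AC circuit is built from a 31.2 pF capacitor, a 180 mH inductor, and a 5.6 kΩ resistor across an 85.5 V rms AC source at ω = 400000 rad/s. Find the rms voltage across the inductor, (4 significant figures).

623.7 V

X_L = ωL = 72000 Ω
X_C = 1/(ωC) = 80130 Ω
Net reactance X = X_L − X_C = -8128 Ω
Z = 5600 − j8128 Ω
|Z| = √(5600² + 8128²) = 9871 Ω
I = V/|Z| = 8.662 mA
V_L = I·|Z_L| = 0.008662 × 72000 = 623.7 V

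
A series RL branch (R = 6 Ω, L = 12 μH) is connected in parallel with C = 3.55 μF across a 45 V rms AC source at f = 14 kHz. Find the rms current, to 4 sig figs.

ω = 2πf = 87960 rad/s
X_L = ωL = 1.056 Ω
X_C = 1/(ωC) = 3.202 Ω
Branch 1 (R+jX_L): Z₁ = 6.000 + j1.056 Ω, |Z₁| = 6.092 Ω
Branch 2 (−jX_C): Z₂ = −j3.202 Ω
Parallel: Z = Z₁Z₂/(Z₁+Z₂), |Z| = 3.061 Ω, ∠Z = -60.34°
I = V/|Z| = 45/3.061 = 14.70 A

14.70 A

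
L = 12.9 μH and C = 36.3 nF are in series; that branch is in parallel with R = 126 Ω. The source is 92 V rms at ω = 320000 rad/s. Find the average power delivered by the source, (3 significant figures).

X_L = ωL = 4.13 Ω
X_C = 1/(ωC) = 86.1 Ω
Branch 1: Z₁ = R = 126 Ω
Branch 2 (series LC): Z₂ = j(X_L − X_C) = −j82.0 Ω
Parallel: Z = Z₁Z₂/(Z₁+Z₂), |Z| = 68.7 Ω, ∠Z = -57.0°
I = V/|Z| = 1.34 A
P = VI cos φ = 92 × 1.34 × cos(-57.0°) = 67.2 W

67.2 W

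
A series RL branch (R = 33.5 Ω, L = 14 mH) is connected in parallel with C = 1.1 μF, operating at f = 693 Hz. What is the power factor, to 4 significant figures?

0.6634

ω = 2πf = 4354 rad/s
X_L = ωL = 60.96 Ω
X_C = 1/(ωC) = 208.8 Ω
Branch 1 (R+jX_L): Z₁ = 33.50 + j60.96 Ω, |Z₁| = 69.56 Ω
Branch 2 (−jX_C): Z₂ = −j208.8 Ω
Parallel: Z = Z₁Z₂/(Z₁+Z₂), |Z| = 95.81 Ω, ∠Z = 48.44°
cos φ = cos(48.44°) = 0.6634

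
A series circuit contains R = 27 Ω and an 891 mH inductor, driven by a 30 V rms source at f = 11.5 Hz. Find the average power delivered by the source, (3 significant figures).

4.99 W

ω = 2πf = 72.26 rad/s
X_L = ωL = 64.4 Ω
Z = 27.0 + j64.4 Ω
|Z| = √(27.0² + 64.4²) = 69.8 Ω
∠Z = arctan(64.4/27.0) = 67.2°
I = V/|Z| = 430 mA
P = VI cos φ = 30 × 0.430 × cos(67.2°) = 4.99 W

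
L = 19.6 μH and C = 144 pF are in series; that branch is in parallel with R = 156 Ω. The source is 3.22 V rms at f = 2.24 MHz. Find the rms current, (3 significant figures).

25.4 mA

ω = 2πf = 1.407e+07 rad/s
X_L = ωL = 276 Ω
X_C = 1/(ωC) = 493 Ω
Branch 1: Z₁ = R = 156 Ω
Branch 2 (series LC): Z₂ = j(X_L − X_C) = −j218 Ω
Parallel: Z = Z₁Z₂/(Z₁+Z₂), |Z| = 127 Ω, ∠Z = -35.6°
I = V/|Z| = 3.22/127 = 25.4 mA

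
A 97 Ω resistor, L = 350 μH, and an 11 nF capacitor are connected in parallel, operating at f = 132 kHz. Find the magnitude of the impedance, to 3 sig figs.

85.0 Ω

ω = 2πf = 829400 rad/s
X_L = ωL = 290 Ω
X_C = 1/(ωC) = 110 Ω
Parallel: admittances add. Y = 1/R + 1/(jωL) + jωC
Y = (0.0103 + j0.00568) S
|Y| = 0.0118 S → |Z| = 1/|Y| = 85.0 Ω, ∠Z = −∠Y = -28.8°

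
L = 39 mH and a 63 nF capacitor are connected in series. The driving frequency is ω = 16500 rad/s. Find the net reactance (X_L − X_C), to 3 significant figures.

-319 Ω

X_L = ωL = 644 Ω
X_C = 1/(ωC) = 962 Ω
X = 644 − 962 = -319 Ω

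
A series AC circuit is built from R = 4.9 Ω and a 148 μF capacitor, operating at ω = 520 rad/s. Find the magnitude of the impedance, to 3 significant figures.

13.9 Ω

X_C = 1/(ωC) = 13.0 Ω
Z = 4.90 − j13.0 Ω
|Z| = √(4.90² + 13.0²) = 13.9 Ω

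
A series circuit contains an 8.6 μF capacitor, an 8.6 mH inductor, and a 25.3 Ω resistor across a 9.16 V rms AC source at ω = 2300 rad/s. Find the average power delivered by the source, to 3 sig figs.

X_L = ωL = 19.8 Ω
X_C = 1/(ωC) = 50.6 Ω
Net reactance X = X_L − X_C = -30.8 Ω
Z = 25.3 − j30.8 Ω
|Z| = √(25.3² + 30.8²) = 39.8 Ω
∠Z = arctan(-30.8/25.3) = -50.6°
I = V/|Z| = 230 mA
P = VI cos φ = 9.16 × 0.230 × cos(-50.6°) = 1.34 W

1.34 W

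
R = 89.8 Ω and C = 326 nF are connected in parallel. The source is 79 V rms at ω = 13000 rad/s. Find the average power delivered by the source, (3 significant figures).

69.5 W

X_C = 1/(ωC) = 236 Ω
Parallel: admittances add. Y = 1/R + jωC
Y = (0.0111 + j0.00424) S
|Y| = 0.0119 S → |Z| = 1/|Y| = 83.9 Ω, ∠Z = −∠Y = -20.8°
I = V/|Z| = 941 mA
P = VI cos φ = 79 × 0.941 × cos(-20.8°) = 69.5 W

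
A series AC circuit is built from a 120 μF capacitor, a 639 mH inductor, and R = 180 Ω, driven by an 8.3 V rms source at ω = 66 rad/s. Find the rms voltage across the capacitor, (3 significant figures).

5.27 V

X_L = ωL = 42.2 Ω
X_C = 1/(ωC) = 126 Ω
Net reactance X = X_L − X_C = -84.1 Ω
Z = 180 − j84.1 Ω
|Z| = √(180² + 84.1²) = 199 Ω
I = V/|Z| = 41.8 mA
V_C = I·|Z_C| = 0.0418 × 126 = 5.27 V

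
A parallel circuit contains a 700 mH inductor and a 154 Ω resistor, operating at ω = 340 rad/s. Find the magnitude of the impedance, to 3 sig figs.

X_L = ωL = 238 Ω
Parallel: admittances add. Y = 1/R + 1/(jωL)
Y = (0.00649 − j0.00420) S
|Y| = 0.00773 S → |Z| = 1/|Y| = 129 Ω, ∠Z = −∠Y = 32.9°

129 Ω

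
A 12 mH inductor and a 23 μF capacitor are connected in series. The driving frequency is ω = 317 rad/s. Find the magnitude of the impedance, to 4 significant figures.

133.4 Ω

X_L = ωL = 3.804 Ω
X_C = 1/(ωC) = 137.2 Ω
Net reactance X = X_L − X_C = -133.4 Ω
Z = − j133.4 Ω
|Z| = √(0² + 133.4²) = 133.4 Ω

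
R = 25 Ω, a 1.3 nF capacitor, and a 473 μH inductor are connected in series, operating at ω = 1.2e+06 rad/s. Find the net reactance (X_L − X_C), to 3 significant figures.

-73.4 Ω

X_L = ωL = 568 Ω
X_C = 1/(ωC) = 641 Ω
X = 568 − 641 = -73.4 Ω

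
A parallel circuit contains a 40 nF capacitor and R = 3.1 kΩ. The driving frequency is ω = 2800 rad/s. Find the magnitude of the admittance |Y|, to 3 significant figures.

341 μS

X_C = 1/(ωC) = 8930 Ω
Parallel: admittances add. Y = 1/R + jωC
Y = (0.000323 + j0.000112) S
|Y| = 0.000341 S → |Z| = 1/|Y| = 2930 Ω, ∠Z = −∠Y = -19.1°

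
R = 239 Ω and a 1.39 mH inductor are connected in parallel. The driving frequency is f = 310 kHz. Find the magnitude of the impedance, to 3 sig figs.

ω = 2πf = 1.948e+06 rad/s
X_L = ωL = 2710 Ω
Parallel: admittances add. Y = 1/R + 1/(jωL)
Y = (0.00418 − j0.000369) S
|Y| = 0.00420 S → |Z| = 1/|Y| = 238 Ω, ∠Z = −∠Y = 5.04°

238 Ω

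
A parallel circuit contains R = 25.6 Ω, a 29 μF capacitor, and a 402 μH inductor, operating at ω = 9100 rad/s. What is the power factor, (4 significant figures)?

X_L = ωL = 3.658 Ω
X_C = 1/(ωC) = 3.789 Ω
Parallel: admittances add. Y = 1/R + 1/(jωL) + jωC
Y = (0.03906 − j0.009458) S
|Y| = 0.04019 S → |Z| = 1/|Y| = 24.88 Ω, ∠Z = −∠Y = 13.61°
cos φ = cos(13.61°) = 0.9719

0.9719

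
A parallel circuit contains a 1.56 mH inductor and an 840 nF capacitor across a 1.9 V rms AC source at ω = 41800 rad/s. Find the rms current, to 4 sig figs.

X_L = ωL = 65.21 Ω
X_C = 1/(ωC) = 28.48 Ω
Parallel: admittances add. Y = 1/(jωL) + jωC
Y = (0 + j0.01978) S
|Y| = 0.01978 S → |Z| = 1/|Y| = 50.57 Ω, ∠Z = −∠Y = -90.00°
I = V/|Z| = 1.9/50.57 = 37.58 mA

37.58 mA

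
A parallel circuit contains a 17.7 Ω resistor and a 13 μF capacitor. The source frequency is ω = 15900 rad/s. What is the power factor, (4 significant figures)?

0.2637

X_C = 1/(ωC) = 4.838 Ω
Parallel: admittances add. Y = 1/R + jωC
Y = (0.05650 + j0.2067) S
|Y| = 0.2143 S → |Z| = 1/|Y| = 4.667 Ω, ∠Z = −∠Y = -74.71°
cos φ = cos(-74.71°) = 0.2637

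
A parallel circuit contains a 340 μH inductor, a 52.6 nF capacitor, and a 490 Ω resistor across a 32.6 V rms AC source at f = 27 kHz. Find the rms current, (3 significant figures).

ω = 2πf = 169600 rad/s
X_L = ωL = 57.7 Ω
X_C = 1/(ωC) = 112 Ω
Parallel: admittances add. Y = 1/R + 1/(jωL) + jωC
Y = (0.00204 − j0.00841) S
|Y| = 0.00866 S → |Z| = 1/|Y| = 116 Ω, ∠Z = −∠Y = 76.4°
I = V/|Z| = 32.6/116 = 282 mA

282 mA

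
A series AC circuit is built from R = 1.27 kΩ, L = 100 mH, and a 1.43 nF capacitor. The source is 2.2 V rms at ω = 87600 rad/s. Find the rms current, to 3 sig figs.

X_L = ωL = 8760 Ω
X_C = 1/(ωC) = 7980 Ω
Net reactance X = X_L − X_C = 777 Ω
Z = 1270 + j777 Ω
|Z| = √(1270² + 777²) = 1490 Ω
I = V/|Z| = 2.2/1490 = 1.48 mA

1.48 mA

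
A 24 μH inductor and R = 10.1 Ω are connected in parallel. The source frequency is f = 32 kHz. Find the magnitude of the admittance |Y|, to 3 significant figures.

ω = 2πf = 201100 rad/s
X_L = ωL = 4.83 Ω
Parallel: admittances add. Y = 1/R + 1/(jωL)
Y = (0.0990 − j0.207) S
|Y| = 0.230 S → |Z| = 1/|Y| = 4.35 Ω, ∠Z = −∠Y = 64.5°

230 mS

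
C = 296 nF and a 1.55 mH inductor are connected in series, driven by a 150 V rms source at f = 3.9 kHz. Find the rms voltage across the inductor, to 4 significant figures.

57.04 V

ω = 2πf = 24500 rad/s
X_L = ωL = 37.98 Ω
X_C = 1/(ωC) = 137.9 Ω
Net reactance X = X_L − X_C = -99.89 Ω
Z = − j99.89 Ω
|Z| = √(0² + 99.89²) = 99.89 Ω
I = V/|Z| = 1.502 A
V_L = I·|Z_L| = 1.502 × 37.98 = 57.04 V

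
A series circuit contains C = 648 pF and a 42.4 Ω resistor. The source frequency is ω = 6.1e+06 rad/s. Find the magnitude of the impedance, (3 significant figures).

X_C = 1/(ωC) = 253 Ω
Z = 42.4 − j253 Ω
|Z| = √(42.4² + 253²) = 257 Ω

257 Ω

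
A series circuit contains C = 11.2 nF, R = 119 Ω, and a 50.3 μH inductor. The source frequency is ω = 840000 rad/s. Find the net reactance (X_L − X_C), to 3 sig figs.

X_L = ωL = 42.3 Ω
X_C = 1/(ωC) = 106 Ω
X = 42.3 − 106 = -64.0 Ω

-64.0 Ω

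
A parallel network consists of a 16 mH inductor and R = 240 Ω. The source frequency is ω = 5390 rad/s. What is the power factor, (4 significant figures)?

0.3382

X_L = ωL = 86.24 Ω
Parallel: admittances add. Y = 1/R + 1/(jωL)
Y = (0.004167 − j0.01160) S
|Y| = 0.01232 S → |Z| = 1/|Y| = 81.16 Ω, ∠Z = −∠Y = 70.23°
cos φ = cos(70.23°) = 0.3382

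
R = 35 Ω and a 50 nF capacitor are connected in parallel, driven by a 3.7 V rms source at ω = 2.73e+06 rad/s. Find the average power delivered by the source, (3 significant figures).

X_C = 1/(ωC) = 7.33 Ω
Parallel: admittances add. Y = 1/R + jωC
Y = (0.0286 + j0.136) S
|Y| = 0.139 S → |Z| = 1/|Y| = 7.17 Ω, ∠Z = −∠Y = -78.2°
I = V/|Z| = 516 mA
P = VI cos φ = 3.7 × 0.516 × cos(-78.2°) = 391 mW

391 mW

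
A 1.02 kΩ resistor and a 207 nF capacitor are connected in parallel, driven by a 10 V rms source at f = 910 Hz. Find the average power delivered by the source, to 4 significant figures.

98.04 mW

ω = 2πf = 5718 rad/s
X_C = 1/(ωC) = 844.9 Ω
Parallel: admittances add. Y = 1/R + jωC
Y = (0.0009804 + j0.001184) S
|Y| = 0.001537 S → |Z| = 1/|Y| = 650.7 Ω, ∠Z = −∠Y = -50.36°
I = V/|Z| = 15.37 mA
P = VI cos φ = 10 × 0.01537 × cos(-50.36°) = 98.04 mW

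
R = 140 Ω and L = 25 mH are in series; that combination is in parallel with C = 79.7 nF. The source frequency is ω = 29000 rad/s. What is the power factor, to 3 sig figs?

X_L = ωL = 725 Ω
X_C = 1/(ωC) = 433 Ω
Branch 1 (R+jX_L): Z₁ = 140 + j725 Ω, |Z₁| = 738 Ω
Branch 2 (−jX_C): Z₂ = −j433 Ω
Parallel: Z = Z₁Z₂/(Z₁+Z₂), |Z| = 986 Ω, ∠Z = -75.3°
cos φ = cos(-75.3°) = 0.253

0.253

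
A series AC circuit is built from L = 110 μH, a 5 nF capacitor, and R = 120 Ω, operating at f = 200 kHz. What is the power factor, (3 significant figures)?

ω = 2πf = 1.257e+06 rad/s
X_L = ωL = 138 Ω
X_C = 1/(ωC) = 159 Ω
Net reactance X = X_L − X_C = -20.9 Ω
Z = 120 − j20.9 Ω
|Z| = √(120² + 20.9²) = 122 Ω
∠Z = arctan(-20.9/120) = -9.89°
cos φ = cos(-9.89°) = 0.985

0.985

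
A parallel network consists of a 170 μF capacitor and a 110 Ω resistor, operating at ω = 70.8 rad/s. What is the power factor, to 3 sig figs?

0.603

X_C = 1/(ωC) = 83.1 Ω
Parallel: admittances add. Y = 1/R + jωC
Y = (0.00909 + j0.0120) S
|Y| = 0.0151 S → |Z| = 1/|Y| = 66.3 Ω, ∠Z = −∠Y = -52.9°
cos φ = cos(-52.9°) = 0.603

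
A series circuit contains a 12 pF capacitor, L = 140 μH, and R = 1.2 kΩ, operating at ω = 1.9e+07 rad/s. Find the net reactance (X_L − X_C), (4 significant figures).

X_L = ωL = 2660 Ω
X_C = 1/(ωC) = 4386 Ω
X = 2660 − 4386 = -1726 Ω

-1726 Ω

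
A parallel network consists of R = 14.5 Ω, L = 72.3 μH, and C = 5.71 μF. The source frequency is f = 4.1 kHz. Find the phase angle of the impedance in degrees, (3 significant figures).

ω = 2πf = 25760 rad/s
X_L = ωL = 1.86 Ω
X_C = 1/(ωC) = 6.80 Ω
Parallel: admittances add. Y = 1/R + 1/(jωL) + jωC
Y = (0.0690 − j0.390) S
|Y| = 0.396 S → |Z| = 1/|Y| = 2.53 Ω, ∠Z = −∠Y = 80.0°

80.0°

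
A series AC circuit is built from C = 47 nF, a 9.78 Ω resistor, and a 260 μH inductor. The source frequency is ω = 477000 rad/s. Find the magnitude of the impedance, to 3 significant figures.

X_L = ωL = 124 Ω
X_C = 1/(ωC) = 44.6 Ω
Net reactance X = X_L − X_C = 79.4 Ω
Z = 9.78 + j79.4 Ω
|Z| = √(9.78² + 79.4²) = 80.0 Ω

80.0 Ω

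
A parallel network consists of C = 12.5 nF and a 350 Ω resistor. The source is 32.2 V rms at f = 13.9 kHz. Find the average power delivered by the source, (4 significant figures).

2.962 W

ω = 2πf = 87340 rad/s
X_C = 1/(ωC) = 916.0 Ω
Parallel: admittances add. Y = 1/R + jωC
Y = (0.002857 + j0.001092) S
|Y| = 0.003059 S → |Z| = 1/|Y| = 326.9 Ω, ∠Z = −∠Y = -20.91°
I = V/|Z| = 98.49 mA
P = VI cos φ = 32.2 × 0.09849 × cos(-20.91°) = 2.962 W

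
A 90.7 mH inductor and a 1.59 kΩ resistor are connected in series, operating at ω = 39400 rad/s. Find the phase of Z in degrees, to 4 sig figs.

66.01°

X_L = ωL = 3574 Ω
Z = 1590 + j3574 Ω
|Z| = √(1590² + 3574²) = 3911 Ω
∠Z = arctan(3574/1590) = 66.01°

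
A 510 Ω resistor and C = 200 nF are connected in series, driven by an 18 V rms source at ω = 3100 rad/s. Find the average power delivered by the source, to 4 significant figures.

57.74 mW

X_C = 1/(ωC) = 1613 Ω
Z = 510.0 − j1613 Ω
|Z| = √(510.0² + 1613²) = 1692 Ω
∠Z = arctan(-1613/510.0) = -72.45°
I = V/|Z| = 10.64 mA
P = VI cos φ = 18 × 0.01064 × cos(-72.45°) = 57.74 mW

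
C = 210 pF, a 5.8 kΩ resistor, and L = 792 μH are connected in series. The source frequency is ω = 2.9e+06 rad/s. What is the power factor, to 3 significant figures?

0.994

X_L = ωL = 2300 Ω
X_C = 1/(ωC) = 1640 Ω
Net reactance X = X_L − X_C = 655 Ω
Z = 5800 + j655 Ω
|Z| = √(5800² + 655²) = 5840 Ω
∠Z = arctan(655/5800) = 6.44°
cos φ = cos(6.44°) = 0.994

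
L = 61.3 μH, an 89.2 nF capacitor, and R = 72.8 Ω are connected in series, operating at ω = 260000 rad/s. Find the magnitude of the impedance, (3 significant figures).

X_L = ωL = 15.9 Ω
X_C = 1/(ωC) = 43.1 Ω
Net reactance X = X_L − X_C = -27.2 Ω
Z = 72.8 − j27.2 Ω
|Z| = √(72.8² + 27.2²) = 77.7 Ω

77.7 Ω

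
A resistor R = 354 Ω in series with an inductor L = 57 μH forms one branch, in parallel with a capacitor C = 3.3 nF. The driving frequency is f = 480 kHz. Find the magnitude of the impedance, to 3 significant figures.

ω = 2πf = 3.016e+06 rad/s
X_L = ωL = 172 Ω
X_C = 1/(ωC) = 100 Ω
Branch 1 (R+jX_L): Z₁ = 354 + j172 Ω, |Z₁| = 394 Ω
Branch 2 (−jX_C): Z₂ = −j100 Ω
Parallel: Z = Z₁Z₂/(Z₁+Z₂), |Z| = 109 Ω, ∠Z = -75.5°

109 Ω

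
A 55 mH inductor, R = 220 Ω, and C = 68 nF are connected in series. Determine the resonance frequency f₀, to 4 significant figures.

2.602 kHz

ω₀ = 1/√(LC) = 1/√(0.055 × 6.8e-08) = 16350 rad/s
f₀ = ω₀/(2π) = 2.602 kHz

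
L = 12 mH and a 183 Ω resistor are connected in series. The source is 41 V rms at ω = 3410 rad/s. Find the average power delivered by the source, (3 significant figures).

X_L = ωL = 40.9 Ω
Z = 183 + j40.9 Ω
|Z| = √(183² + 40.9²) = 188 Ω
∠Z = arctan(40.9/183) = 12.6°
I = V/|Z| = 219 mA
P = VI cos φ = 41 × 0.219 × cos(12.6°) = 8.75 W

8.75 W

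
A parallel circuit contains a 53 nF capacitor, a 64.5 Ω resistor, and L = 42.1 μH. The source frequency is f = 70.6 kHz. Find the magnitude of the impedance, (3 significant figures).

29.6 Ω

ω = 2πf = 443600 rad/s
X_L = ωL = 18.7 Ω
X_C = 1/(ωC) = 42.5 Ω
Parallel: admittances add. Y = 1/R + 1/(jωL) + jωC
Y = (0.0155 − j0.0300) S
|Y| = 0.0338 S → |Z| = 1/|Y| = 29.6 Ω, ∠Z = −∠Y = 62.7°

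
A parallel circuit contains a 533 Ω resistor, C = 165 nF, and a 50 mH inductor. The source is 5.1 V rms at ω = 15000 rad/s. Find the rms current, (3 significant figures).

11.2 mA

X_L = ωL = 750 Ω
X_C = 1/(ωC) = 404 Ω
Parallel: admittances add. Y = 1/R + 1/(jωL) + jωC
Y = (0.00188 + j0.00114) S
|Y| = 0.00220 S → |Z| = 1/|Y| = 455 Ω, ∠Z = −∠Y = -31.3°
I = V/|Z| = 5.1/455 = 11.2 mA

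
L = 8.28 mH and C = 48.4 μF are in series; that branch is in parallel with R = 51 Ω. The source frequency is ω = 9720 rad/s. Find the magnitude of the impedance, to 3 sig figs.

X_L = ωL = 80.5 Ω
X_C = 1/(ωC) = 2.13 Ω
Branch 1: Z₁ = R = 51.0 Ω
Branch 2 (series LC): Z₂ = j(X_L − X_C) = j78.4 Ω
Parallel: Z = Z₁Z₂/(Z₁+Z₂), |Z| = 42.7 Ω, ∠Z = 33.1°

42.7 Ω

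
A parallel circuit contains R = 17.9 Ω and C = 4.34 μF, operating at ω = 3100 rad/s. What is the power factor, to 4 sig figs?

0.9722

X_C = 1/(ωC) = 74.33 Ω
Parallel: admittances add. Y = 1/R + jωC
Y = (0.05587 + j0.01345) S
|Y| = 0.05746 S → |Z| = 1/|Y| = 17.40 Ω, ∠Z = −∠Y = -13.54°
cos φ = cos(-13.54°) = 0.9722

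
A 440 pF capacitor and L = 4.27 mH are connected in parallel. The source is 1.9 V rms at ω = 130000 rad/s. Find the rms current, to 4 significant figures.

X_L = ωL = 555.1 Ω
X_C = 1/(ωC) = 17480 Ω
Parallel: admittances add. Y = 1/(jωL) + jωC
Y = (0 − j0.001744) S
|Y| = 0.001744 S → |Z| = 1/|Y| = 573.3 Ω, ∠Z = −∠Y = 90.00°
I = V/|Z| = 1.9/573.3 = 3.314 mA

3.314 mA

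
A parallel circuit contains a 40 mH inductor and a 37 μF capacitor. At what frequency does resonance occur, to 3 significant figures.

ω₀ = 1/√(LC) = 1/√(0.04 × 3.7e-05) = 822.0 rad/s
f₀ = ω₀/(2π) = 131 Hz

131 Hz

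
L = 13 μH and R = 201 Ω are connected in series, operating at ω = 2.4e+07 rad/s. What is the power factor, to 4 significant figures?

0.5416

X_L = ωL = 312.0 Ω
Z = 201.0 + j312.0 Ω
|Z| = √(201.0² + 312.0²) = 371.1 Ω
∠Z = arctan(312.0/201.0) = 57.21°
cos φ = cos(57.21°) = 0.5416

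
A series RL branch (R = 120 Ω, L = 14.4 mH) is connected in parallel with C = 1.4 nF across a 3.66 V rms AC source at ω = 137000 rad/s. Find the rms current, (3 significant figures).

1.15 mA

X_L = ωL = 1970 Ω
X_C = 1/(ωC) = 5210 Ω
Branch 1 (R+jX_L): Z₁ = 120 + j1970 Ω, |Z₁| = 1980 Ω
Branch 2 (−jX_C): Z₂ = −j5210 Ω
Parallel: Z = Z₁Z₂/(Z₁+Z₂), |Z| = 3180 Ω, ∠Z = 84.4°
I = V/|Z| = 3.66/3180 = 1.15 mA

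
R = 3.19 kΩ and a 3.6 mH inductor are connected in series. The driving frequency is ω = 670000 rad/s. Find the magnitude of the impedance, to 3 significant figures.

4000 Ω

X_L = ωL = 2410 Ω
Z = 3190 + j2410 Ω
|Z| = √(3190² + 2410²) = 4000 Ω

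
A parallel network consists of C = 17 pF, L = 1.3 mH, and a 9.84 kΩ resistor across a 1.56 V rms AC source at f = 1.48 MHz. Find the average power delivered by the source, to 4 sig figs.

ω = 2πf = 9.299e+06 rad/s
X_L = ωL = 12090 Ω
X_C = 1/(ωC) = 6326 Ω
Parallel: admittances add. Y = 1/R + 1/(jωL) + jωC
Y = (0.0001016 + j7.536e-05) S
|Y| = 0.0001265 S → |Z| = 1/|Y| = 7904 Ω, ∠Z = −∠Y = -36.56°
I = V/|Z| = 197.4 μA
P = VI cos φ = 1.56 × 0.0001974 × cos(-36.56°) = 247.3 μW

247.3 μW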